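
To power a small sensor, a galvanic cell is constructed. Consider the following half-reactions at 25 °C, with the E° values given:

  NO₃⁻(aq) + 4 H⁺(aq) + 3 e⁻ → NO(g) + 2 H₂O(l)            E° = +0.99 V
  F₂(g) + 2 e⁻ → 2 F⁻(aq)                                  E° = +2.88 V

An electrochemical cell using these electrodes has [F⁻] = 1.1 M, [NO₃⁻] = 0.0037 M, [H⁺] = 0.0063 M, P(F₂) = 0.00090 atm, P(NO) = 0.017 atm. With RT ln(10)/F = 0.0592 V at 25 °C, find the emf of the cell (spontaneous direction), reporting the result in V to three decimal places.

F₂/F⁻ is the cathode (higher E°), NO₃⁻/NO the anode: E°cell = +2.88 − (+0.99) = +1.89 V, n = 6.
Overall: 3 F₂(g) + 2 NO(g) + 4 H₂O(l) → 6 F⁻(aq) + 2 NO₃⁻(aq) + 8 H⁺(aq)
Q = [F⁻]^6·[NO₃⁻]^2·[H⁺]^8 / (P(F₂)^3·P(NO)^2); log Q = -9.544.
E = E° − (0.0592/n) log Q = +1.89 − (0.0592/6)(-9.544) = +1.984 V.

+1.984 V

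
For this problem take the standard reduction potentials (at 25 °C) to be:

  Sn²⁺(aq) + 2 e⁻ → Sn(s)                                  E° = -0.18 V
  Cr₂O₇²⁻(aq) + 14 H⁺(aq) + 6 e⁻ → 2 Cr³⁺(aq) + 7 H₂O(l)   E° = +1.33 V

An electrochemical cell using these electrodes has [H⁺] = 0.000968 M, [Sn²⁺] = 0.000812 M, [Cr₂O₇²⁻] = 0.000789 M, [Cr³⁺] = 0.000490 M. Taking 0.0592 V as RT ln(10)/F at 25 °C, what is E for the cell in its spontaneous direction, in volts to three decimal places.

+1.220 V

Cr₂O₇²⁻/Cr³⁺ is the cathode (higher E°), Sn²⁺/Sn the anode: E°cell = +1.33 − (-0.18) = +1.51 V, n = 6.
Overall: Cr₂O₇²⁻(aq) + 14 H⁺(aq) + 3 Sn(s) → 2 Cr³⁺(aq) + 7 H₂O(l) + 3 Sn²⁺(aq)
Q = [Cr³⁺]^2·[Sn²⁺]^3 / ([Cr₂O₇²⁻]·[H⁺]^14); log Q = 29.410.
E = E° − (0.0592/n) log Q = +1.51 − (0.0592/6)(29.410) = +1.220 V.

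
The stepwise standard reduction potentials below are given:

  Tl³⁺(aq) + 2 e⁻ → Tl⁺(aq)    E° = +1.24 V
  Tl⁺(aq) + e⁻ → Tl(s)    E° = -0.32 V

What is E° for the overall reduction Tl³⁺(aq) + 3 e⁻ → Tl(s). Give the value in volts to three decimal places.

Since ΔG° = −nFE° is additive over sequential reductions, n₃E°₃ = n₁E°₁ + n₂E°₂.
E°₃ = (2×+1.24 + 1×-0.32) / 3 = (+2.160) / 3 = +0.720 V.
E° values themselves are not directly additive — weighting by electron count is essential.

+0.720 V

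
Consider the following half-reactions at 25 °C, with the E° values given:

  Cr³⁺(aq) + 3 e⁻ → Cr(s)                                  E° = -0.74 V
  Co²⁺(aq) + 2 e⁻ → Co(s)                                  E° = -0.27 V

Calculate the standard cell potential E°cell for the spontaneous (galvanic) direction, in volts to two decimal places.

+0.47 V

The Co²⁺/Co couple has the higher reduction potential, so it is the cathode; Cr³⁺/Cr is oxidised at the anode.
E°cell = E°(cathode) − E°(anode) = (-0.27) − (-0.74) = +0.47 V.
Since E°cell > 0, the reaction is spontaneous under standard conditions.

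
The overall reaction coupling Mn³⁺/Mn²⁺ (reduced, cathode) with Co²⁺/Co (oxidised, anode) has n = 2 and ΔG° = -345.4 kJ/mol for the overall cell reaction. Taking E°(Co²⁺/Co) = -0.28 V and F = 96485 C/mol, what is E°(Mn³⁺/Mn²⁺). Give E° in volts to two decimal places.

E°cell = −ΔG°/(nF) = −(-345.4×10³)/((2)(96485)) = +1.790 V.
Since Mn³⁺/Mn²⁺ is the cathode and Co²⁺/Co the anode, E°cell = E°(Mn³⁺/Mn²⁺) − E°(Co²⁺/Co).
So E°(Mn³⁺/Mn²⁺) = E°cell + E°(Co²⁺/Co) = +1.790 + (-0.28) = +1.51 V.

+1.51 V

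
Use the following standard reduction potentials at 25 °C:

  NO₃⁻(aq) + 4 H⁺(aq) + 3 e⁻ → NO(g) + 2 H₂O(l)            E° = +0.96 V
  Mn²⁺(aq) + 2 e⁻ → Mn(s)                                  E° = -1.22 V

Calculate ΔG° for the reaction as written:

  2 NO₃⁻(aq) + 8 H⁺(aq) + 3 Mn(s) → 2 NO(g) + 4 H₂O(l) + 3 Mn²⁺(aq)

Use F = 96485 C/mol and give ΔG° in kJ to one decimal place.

As written, NO₃⁻/NO is reduced (cathode) and Mn²⁺/Mn is oxidised (anode), so E°cell = (+0.96) − (-1.22) = +2.18 V.
Balancing electrons gives n = 6.
ΔG° = −nFE° = −(6)(96485)(+2.18) = -1,262,024 J = -1262.0 kJ.

-1262.0 kJ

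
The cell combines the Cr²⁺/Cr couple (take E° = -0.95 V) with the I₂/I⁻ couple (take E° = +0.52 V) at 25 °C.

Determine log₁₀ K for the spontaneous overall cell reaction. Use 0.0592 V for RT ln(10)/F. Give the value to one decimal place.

Cathode: I₂/I⁻; anode: Cr²⁺/Cr. E°cell = +1.47 V, n = 2.
log K = nE°cell / 0.0592 = (2)(+1.47) / 0.0592 = 49.7.

49.7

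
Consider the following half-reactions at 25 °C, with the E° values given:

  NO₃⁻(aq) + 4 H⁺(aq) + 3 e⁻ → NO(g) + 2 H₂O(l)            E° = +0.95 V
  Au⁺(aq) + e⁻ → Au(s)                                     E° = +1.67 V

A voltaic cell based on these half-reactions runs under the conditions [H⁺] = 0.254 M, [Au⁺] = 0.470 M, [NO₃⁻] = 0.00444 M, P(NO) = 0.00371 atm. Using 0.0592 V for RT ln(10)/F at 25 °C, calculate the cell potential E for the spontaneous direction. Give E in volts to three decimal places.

Au⁺/Au is the cathode (higher E°), NO₃⁻/NO the anode: E°cell = +1.67 − (+0.95) = +0.72 V, n = 3.
Overall: 3 Au⁺(aq) + NO(g) + 2 H₂O(l) → 3 Au(s) + NO₃⁻(aq) + 4 H⁺(aq)
Q = [NO₃⁻]·[H⁺]^4 / ([Au⁺]^3·P(NO)); log Q = -1.319.
E = E° − (0.0592/n) log Q = +0.72 − (0.0592/3)(-1.319) = +0.746 V.

+0.746 V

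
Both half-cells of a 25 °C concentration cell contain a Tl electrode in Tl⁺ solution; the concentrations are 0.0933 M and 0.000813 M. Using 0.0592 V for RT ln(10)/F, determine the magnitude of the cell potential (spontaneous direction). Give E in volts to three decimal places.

For a concentration cell E°cell = 0. The 0.0933 M side is the cathode (reduction is favoured where [Tl⁺] is higher).
With n = 1, E = −(0.0592/1) log([Tl⁺]ₐₙ/[Tl⁺]꜀ₐₜ) = −(0.0592/1) log(0.000813/0.0933) = −(0.0592/1)(-2.060) = +0.122 V.

+0.122 V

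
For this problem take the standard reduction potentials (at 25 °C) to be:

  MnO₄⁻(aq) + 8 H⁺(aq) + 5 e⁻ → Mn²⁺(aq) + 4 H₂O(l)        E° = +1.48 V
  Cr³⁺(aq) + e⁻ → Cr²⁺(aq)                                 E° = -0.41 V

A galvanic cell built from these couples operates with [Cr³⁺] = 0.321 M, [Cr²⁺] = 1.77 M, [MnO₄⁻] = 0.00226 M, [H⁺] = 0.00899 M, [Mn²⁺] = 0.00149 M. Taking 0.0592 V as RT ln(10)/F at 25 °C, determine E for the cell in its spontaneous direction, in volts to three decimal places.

+1.742 V

MnO₄⁻/Mn²⁺ is the cathode (higher E°), Cr³⁺/Cr²⁺ the anode: E°cell = +1.48 − (-0.41) = +1.89 V, n = 5.
Overall: MnO₄⁻(aq) + 8 H⁺(aq) + 5 Cr²⁺(aq) → Mn²⁺(aq) + 4 H₂O(l) + 5 Cr³⁺(aq)
Q = [Mn²⁺]·[Cr³⁺]^5 / ([MnO₄⁻]·[H⁺]^8·[Cr²⁺]^5); log Q = 12.482.
E = E° − (0.0592/n) log Q = +1.89 − (0.0592/5)(12.482) = +1.742 V.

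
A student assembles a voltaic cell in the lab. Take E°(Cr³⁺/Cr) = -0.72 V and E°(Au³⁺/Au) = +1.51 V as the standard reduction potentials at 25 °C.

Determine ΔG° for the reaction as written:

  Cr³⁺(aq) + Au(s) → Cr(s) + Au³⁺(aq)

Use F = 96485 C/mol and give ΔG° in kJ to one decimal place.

+645.5 kJ

As written, Cr³⁺/Cr is reduced (cathode) and Au³⁺/Au is oxidised (anode), so E°cell = (-0.72) − (+1.51) = -2.23 V.
Balancing electrons gives n = 3.
ΔG° = −nFE° = −(3)(96485)(-2.23) = 645,485 J = +645.5 kJ.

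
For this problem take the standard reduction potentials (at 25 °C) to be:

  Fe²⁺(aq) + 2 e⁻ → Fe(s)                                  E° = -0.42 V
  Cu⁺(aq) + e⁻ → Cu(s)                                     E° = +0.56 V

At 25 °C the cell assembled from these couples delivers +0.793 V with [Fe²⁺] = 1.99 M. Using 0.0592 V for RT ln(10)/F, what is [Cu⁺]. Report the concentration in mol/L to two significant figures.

0.00098 M

Cu⁺/Cu is the cathode, Fe²⁺/Fe the anode: E°cell = +0.98 V, n = 2.
Overall reaction: 2 Cu⁺(aq) + Fe(s) → 2 Cu(s) + Fe²⁺(aq); Q = [Fe²⁺]^1/[Cu⁺]^2.
From E = E° − (0.0592/n) log Q: log Q = (E° − E)·n/0.0592 = (+0.98 − (+0.793))·2/0.0592 = 6.3176.
So 2·log[Cu⁺] = 1·log(1.99) − log Q = 0.2989 − (6.3176) = -6.0187; log[Cu⁺] = -6.0187 / 2 = -3.0093; [Cu⁺] = 10^(-3.0093) ≈ 0.00098 M.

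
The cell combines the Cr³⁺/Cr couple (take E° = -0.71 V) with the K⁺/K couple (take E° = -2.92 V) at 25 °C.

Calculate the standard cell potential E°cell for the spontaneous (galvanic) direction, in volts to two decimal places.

+2.21 V

The Cr³⁺/Cr couple has the higher reduction potential, so it is the cathode; K⁺/K is oxidised at the anode.
E°cell = E°(cathode) − E°(anode) = (-0.71) − (-2.92) = +2.21 V.
Since E°cell > 0, the reaction is spontaneous under standard conditions.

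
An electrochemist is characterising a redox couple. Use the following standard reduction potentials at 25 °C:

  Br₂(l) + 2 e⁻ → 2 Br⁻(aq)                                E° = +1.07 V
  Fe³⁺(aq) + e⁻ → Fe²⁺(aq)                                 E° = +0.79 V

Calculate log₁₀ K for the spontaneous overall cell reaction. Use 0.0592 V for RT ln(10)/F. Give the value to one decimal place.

9.5

Cathode: Br₂/Br⁻; anode: Fe³⁺/Fe²⁺. E°cell = +0.28 V, n = 2.
log K = nE°cell / 0.0592 = (2)(+0.28) / 0.0592 = 9.5.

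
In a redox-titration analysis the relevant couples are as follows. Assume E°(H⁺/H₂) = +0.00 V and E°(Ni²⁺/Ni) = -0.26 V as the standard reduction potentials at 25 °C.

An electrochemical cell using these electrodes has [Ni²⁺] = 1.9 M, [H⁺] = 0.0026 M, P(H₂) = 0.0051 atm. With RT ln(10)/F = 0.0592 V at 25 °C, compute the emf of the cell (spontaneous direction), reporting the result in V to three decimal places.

H⁺/H₂ is the cathode (higher E°), Ni²⁺/Ni the anode: E°cell = +0.00 − (-0.26) = +0.26 V, n = 2.
Overall: 2 H⁺(aq) + Ni(s) → H₂(g) + Ni²⁺(aq)
Q = P(H₂)·[Ni²⁺] / ([H⁺]^2); log Q = 3.156.
E = E° − (0.0592/n) log Q = +0.26 − (0.0592/2)(3.156) = +0.167 V.

+0.167 V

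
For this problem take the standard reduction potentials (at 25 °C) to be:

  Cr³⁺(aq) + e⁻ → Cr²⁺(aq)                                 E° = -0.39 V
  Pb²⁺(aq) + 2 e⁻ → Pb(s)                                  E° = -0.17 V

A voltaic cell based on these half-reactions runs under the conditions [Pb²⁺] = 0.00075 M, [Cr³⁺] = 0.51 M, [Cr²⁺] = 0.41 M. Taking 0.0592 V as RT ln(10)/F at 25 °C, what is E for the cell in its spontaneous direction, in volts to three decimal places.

Pb²⁺/Pb is the cathode (higher E°), Cr³⁺/Cr²⁺ the anode: E°cell = -0.17 − (-0.39) = +0.22 V, n = 2.
Overall: Pb²⁺(aq) + 2 Cr²⁺(aq) → Pb(s) + 2 Cr³⁺(aq)
Q = [Cr³⁺]^2 / ([Pb²⁺]·[Cr²⁺]^2); log Q = 3.315.
E = E° − (0.0592/n) log Q = +0.22 − (0.0592/2)(3.315) = +0.122 V.

+0.122 V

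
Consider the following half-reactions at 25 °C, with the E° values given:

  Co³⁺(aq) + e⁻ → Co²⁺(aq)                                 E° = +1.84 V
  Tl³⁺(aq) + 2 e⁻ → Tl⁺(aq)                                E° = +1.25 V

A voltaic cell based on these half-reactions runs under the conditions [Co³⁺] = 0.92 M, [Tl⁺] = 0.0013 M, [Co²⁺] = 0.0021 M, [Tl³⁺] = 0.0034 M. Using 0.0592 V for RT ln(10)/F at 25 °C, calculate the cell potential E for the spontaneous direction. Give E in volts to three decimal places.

+0.734 V

Co³⁺/Co²⁺ is the cathode (higher E°), Tl³⁺/Tl⁺ the anode: E°cell = +1.84 − (+1.25) = +0.59 V, n = 2.
Overall: 2 Co³⁺(aq) + Tl⁺(aq) → 2 Co²⁺(aq) + Tl³⁺(aq)
Q = [Co²⁺]^2·[Tl³⁺] / ([Co³⁺]^2·[Tl⁺]); log Q = -4.866.
E = E° − (0.0592/n) log Q = +0.59 − (0.0592/2)(-4.866) = +0.734 V.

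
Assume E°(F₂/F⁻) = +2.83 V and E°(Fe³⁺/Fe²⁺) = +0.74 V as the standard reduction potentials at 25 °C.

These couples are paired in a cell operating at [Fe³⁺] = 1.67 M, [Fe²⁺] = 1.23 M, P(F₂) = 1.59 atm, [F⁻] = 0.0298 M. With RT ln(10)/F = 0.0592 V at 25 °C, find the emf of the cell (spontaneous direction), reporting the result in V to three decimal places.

+2.178 V

F₂/F⁻ is the cathode (higher E°), Fe³⁺/Fe²⁺ the anode: E°cell = +2.83 − (+0.74) = +2.09 V, n = 2.
Overall: F₂(g) + 2 Fe²⁺(aq) → 2 F⁻(aq) + 2 Fe³⁺(aq)
Q = [F⁻]^2·[Fe³⁺]^2 / (P(F₂)·[Fe²⁺]^2); log Q = -2.987.
E = E° − (0.0592/n) log Q = +2.09 − (0.0592/2)(-2.987) = +2.178 V.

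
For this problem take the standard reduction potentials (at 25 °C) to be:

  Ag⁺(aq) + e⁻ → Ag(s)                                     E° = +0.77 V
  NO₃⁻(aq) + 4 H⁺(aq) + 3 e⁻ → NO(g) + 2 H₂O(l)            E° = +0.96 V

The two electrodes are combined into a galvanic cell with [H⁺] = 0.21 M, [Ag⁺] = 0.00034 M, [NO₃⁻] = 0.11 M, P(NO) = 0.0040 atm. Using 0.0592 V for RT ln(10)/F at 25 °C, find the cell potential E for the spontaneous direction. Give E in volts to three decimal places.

NO₃⁻/NO is the cathode (higher E°), Ag⁺/Ag the anode: E°cell = +0.96 − (+0.77) = +0.19 V, n = 3.
Overall: NO₃⁻(aq) + 4 H⁺(aq) + 3 Ag(s) → NO(g) + 2 H₂O(l) + 3 Ag⁺(aq)
Q = P(NO)·[Ag⁺]^3 / ([NO₃⁻]·[H⁺]^4); log Q = -9.134.
E = E° − (0.0592/n) log Q = +0.19 − (0.0592/3)(-9.134) = +0.370 V.

+0.370 V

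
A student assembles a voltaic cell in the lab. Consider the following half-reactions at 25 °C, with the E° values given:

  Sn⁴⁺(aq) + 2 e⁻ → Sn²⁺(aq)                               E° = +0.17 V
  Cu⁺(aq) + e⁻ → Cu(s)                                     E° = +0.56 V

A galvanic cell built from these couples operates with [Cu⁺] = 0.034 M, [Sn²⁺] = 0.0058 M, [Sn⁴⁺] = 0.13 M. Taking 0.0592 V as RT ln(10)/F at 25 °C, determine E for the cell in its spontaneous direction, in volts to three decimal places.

Cu⁺/Cu is the cathode (higher E°), Sn⁴⁺/Sn²⁺ the anode: E°cell = +0.56 − (+0.17) = +0.39 V, n = 2.
Overall: 2 Cu⁺(aq) + Sn²⁺(aq) → 2 Cu(s) + Sn⁴⁺(aq)
Q = [Sn⁴⁺] / ([Cu⁺]^2·[Sn²⁺]); log Q = 4.288.
E = E° − (0.0592/n) log Q = +0.39 − (0.0592/2)(4.288) = +0.263 V.

+0.263 V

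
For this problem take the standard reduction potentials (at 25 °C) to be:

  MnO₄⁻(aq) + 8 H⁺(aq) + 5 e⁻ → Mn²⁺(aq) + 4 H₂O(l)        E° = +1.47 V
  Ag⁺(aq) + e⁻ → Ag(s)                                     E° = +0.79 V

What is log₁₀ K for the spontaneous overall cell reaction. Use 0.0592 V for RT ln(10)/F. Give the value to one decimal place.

57.4

Cathode: MnO₄⁻/Mn²⁺; anode: Ag⁺/Ag. E°cell = +0.68 V, n = 5.
log K = nE°cell / 0.0592 = (5)(+0.68) / 0.0592 = 57.4.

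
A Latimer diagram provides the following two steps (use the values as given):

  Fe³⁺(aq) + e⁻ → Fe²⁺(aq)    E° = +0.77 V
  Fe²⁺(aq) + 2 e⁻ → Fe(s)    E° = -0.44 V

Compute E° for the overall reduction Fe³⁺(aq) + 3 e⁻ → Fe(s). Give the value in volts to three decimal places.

Since ΔG° = −nFE° is additive over sequential reductions, n₃E°₃ = n₁E°₁ + n₂E°₂.
E°₃ = (1×+0.77 + 2×-0.44) / 3 = (-0.110) / 3 = -0.037 V.

-0.037 V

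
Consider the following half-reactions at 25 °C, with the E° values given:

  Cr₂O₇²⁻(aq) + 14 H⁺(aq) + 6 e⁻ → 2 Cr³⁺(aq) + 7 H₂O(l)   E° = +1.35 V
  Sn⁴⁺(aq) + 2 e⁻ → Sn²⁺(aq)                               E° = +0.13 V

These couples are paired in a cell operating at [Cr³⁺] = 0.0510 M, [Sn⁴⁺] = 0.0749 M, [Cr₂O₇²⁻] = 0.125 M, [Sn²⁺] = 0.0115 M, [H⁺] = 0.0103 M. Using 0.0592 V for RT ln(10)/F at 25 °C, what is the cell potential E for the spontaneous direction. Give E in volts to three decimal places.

+0.938 V

Cr₂O₇²⁻/Cr³⁺ is the cathode (higher E°), Sn⁴⁺/Sn²⁺ the anode: E°cell = +1.35 − (+0.13) = +1.22 V, n = 6.
Overall: Cr₂O₇²⁻(aq) + 14 H⁺(aq) + 3 Sn²⁺(aq) → 2 Cr³⁺(aq) + 7 H₂O(l) + 3 Sn⁴⁺(aq)
Q = [Cr³⁺]^2·[Sn⁴⁺]^3 / ([Cr₂O₇²⁻]·[H⁺]^14·[Sn²⁺]^3); log Q = 28.580.
E = E° − (0.0592/n) log Q = +1.22 − (0.0592/6)(28.580) = +0.938 V.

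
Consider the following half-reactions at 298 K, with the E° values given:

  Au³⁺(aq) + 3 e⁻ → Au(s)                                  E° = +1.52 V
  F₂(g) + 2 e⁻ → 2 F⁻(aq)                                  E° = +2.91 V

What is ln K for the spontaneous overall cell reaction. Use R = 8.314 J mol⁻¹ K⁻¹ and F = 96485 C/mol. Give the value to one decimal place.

Cathode: F₂/F⁻; anode: Au³⁺/Au. E°cell = (+2.91) − (+1.52) = +1.39 V, with n = 6.
ΔG° = −nFE° = −RT ln K, so ln K = nFE°/(RT) = (6)(96485)(+1.39) / ((8.314)(298)) = 324.788.

324.8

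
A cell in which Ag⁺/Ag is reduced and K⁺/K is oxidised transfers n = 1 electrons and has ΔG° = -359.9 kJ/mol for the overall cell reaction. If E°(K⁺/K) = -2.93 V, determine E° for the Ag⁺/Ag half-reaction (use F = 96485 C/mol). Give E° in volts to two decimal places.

+0.80 V

E°cell = −ΔG°/(nF) = −(-359.9×10³)/((1)(96485)) = +3.730 V.
Since Ag⁺/Ag is the cathode and K⁺/K the anode, E°cell = E°(Ag⁺/Ag) − E°(K⁺/K).
So E°(Ag⁺/Ag) = E°cell + E°(K⁺/K) = +3.730 + (-2.93) = +0.80 V.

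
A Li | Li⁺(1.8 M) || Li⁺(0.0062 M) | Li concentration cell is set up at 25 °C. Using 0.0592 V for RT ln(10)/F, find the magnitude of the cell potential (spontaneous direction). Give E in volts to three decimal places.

For a concentration cell E°cell = 0. The 1.8 M side is the cathode (reduction is favoured where [Li⁺] is higher).
With n = 1, E = −(0.0592/1) log([Li⁺]ₐₙ/[Li⁺]꜀ₐₜ) = −(0.0592/1) log(0.0062/1.8) = −(0.0592/1)(-2.463) = +0.146 V.

+0.146 V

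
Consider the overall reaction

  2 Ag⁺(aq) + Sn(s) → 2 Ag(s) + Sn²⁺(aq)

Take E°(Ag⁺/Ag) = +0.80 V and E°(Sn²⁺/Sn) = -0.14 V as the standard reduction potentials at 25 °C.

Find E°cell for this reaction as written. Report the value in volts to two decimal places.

The Ag⁺/Ag couple has the higher reduction potential, so it is the cathode; Sn²⁺/Sn is oxidised at the anode.
E°cell = E°(cathode) − E°(anode) = (+0.80) − (-0.14) = +0.94 V.
Since E°cell > 0, the reaction is spontaneous under standard conditions.

+0.94 V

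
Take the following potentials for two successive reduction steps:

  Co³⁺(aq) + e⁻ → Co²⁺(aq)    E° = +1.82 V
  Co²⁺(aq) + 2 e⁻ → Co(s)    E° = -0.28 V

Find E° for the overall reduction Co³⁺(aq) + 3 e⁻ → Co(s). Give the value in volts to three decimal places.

+0.420 V

Adding the free-energy changes (−nFE°) of the two steps gives −n₃FE°₃ = −n₁FE°₁ − n₂FE°₂.
E°₃ = (1×+1.82 + 2×-0.28) / 3 = (+1.260) / 3 = +0.420 V.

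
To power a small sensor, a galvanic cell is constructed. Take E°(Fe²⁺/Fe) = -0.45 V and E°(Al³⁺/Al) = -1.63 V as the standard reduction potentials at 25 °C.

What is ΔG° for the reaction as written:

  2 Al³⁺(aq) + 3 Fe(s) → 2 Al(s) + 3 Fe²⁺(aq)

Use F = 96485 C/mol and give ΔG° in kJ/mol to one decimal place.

As written, Al³⁺/Al is reduced (cathode) and Fe²⁺/Fe is oxidised (anode), so E°cell = (-1.63) − (-0.45) = -1.18 V.
Balancing electrons gives n = 6.
ΔG° = −nFE° = −(6)(96485)(-1.18) = 683,114 J = +683.1 kJ/mol.

+683.1 kJ/mol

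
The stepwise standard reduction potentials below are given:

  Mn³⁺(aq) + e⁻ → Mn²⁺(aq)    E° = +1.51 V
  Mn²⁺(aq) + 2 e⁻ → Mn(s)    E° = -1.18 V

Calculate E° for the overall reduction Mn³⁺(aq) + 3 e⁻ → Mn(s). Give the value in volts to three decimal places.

-0.283 V

Since ΔG° = −nFE° is additive over sequential reductions, n₃E°₃ = n₁E°₁ + n₂E°₂.
E°₃ = (1×+1.51 + 2×-1.18) / 3 = (-0.850) / 3 = -0.283 V.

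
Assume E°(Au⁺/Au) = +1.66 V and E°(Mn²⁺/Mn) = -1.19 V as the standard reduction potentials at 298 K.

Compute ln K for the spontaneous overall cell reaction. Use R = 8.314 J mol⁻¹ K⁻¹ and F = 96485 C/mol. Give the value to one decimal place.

Cathode: Au⁺/Au; anode: Mn²⁺/Mn. E°cell = (+1.66) − (-1.19) = +2.85 V, with n = 2.
ΔG° = −nFE° = −RT ln K, so ln K = nFE°/(RT) = (2)(96485)(+2.85) / ((8.314)(298)) = 221.977.

222.0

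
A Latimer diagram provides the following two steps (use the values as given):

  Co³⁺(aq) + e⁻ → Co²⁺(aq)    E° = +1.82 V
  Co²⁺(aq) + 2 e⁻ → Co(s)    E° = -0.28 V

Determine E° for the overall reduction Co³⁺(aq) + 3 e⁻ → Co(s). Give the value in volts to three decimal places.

+0.420 V

Adding the free-energy changes (−nFE°) of the two steps gives −n₃FE°₃ = −n₁FE°₁ − n₂FE°₂.
E°₃ = (1×+1.82 + 2×-0.28) / 3 = (+1.260) / 3 = +0.420 V.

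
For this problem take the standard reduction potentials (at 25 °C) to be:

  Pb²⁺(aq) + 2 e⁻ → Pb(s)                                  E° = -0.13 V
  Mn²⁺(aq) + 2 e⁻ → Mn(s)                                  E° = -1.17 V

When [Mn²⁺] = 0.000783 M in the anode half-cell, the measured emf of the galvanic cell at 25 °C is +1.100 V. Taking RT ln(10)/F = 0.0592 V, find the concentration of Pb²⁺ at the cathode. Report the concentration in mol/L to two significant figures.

0.083 M

Pb²⁺/Pb is the cathode, Mn²⁺/Mn the anode: E°cell = +1.04 V, n = 2.
Overall reaction: Pb²⁺(aq) + Mn(s) → Pb(s) + Mn²⁺(aq); Q = [Mn²⁺]^1/[Pb²⁺]^1.
From E = E° − (0.0592/n) log Q: log Q = (E° − E)·n/0.0592 = (+1.04 − (+1.100))·2/0.0592 = -2.0270.
So 1·log[Pb²⁺] = 1·log(0.000783) − log Q = -3.1062 − (-2.0270) = -1.0792; [Pb²⁺] = 10^(-1.0792) ≈ 0.083 M.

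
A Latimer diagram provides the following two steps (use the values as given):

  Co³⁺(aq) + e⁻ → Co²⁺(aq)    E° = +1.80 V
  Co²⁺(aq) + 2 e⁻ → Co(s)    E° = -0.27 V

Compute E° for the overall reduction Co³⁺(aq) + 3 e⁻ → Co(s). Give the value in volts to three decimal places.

+0.420 V

Adding the free-energy changes (−nFE°) of the two steps gives −n₃FE°₃ = −n₁FE°₁ − n₂FE°₂.
E°₃ = (1×+1.80 + 2×-0.27) / 3 = (+1.260) / 3 = +0.420 V.
E° values themselves are not directly additive — weighting by electron count is essential.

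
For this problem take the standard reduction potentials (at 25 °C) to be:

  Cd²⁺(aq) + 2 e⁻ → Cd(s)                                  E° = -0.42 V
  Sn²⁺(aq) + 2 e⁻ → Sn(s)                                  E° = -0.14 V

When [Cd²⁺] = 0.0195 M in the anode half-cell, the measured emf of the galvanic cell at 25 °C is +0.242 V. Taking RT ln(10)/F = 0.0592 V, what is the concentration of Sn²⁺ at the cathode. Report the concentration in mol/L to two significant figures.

Sn²⁺/Sn is the cathode, Cd²⁺/Cd the anode: E°cell = +0.28 V, n = 2.
Overall reaction: Sn²⁺(aq) + Cd(s) → Sn(s) + Cd²⁺(aq); Q = [Cd²⁺]^1/[Sn²⁺]^1.
From E = E° − (0.0592/n) log Q: log Q = (E° − E)·n/0.0592 = (+0.28 − (+0.242))·2/0.0592 = 1.2838.
So 1·log[Sn²⁺] = 1·log(0.0195) − log Q = -1.7100 − (1.2838) = -2.9938; [Sn²⁺] = 10^(-2.9938) ≈ 0.0010 M.

0.0010 M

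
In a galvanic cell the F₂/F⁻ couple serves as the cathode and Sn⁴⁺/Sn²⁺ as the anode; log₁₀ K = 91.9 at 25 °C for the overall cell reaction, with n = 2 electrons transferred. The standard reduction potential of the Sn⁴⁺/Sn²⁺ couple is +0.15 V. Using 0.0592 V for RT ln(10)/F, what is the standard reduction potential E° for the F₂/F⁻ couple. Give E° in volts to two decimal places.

+2.87 V

E°cell = (0.0592/n)·log K = (0.0592/2)(91.9) = +2.720 V.
Since F₂/F⁻ is the cathode and Sn⁴⁺/Sn²⁺ the anode, E°cell = E°(F₂/F⁻) − E°(Sn⁴⁺/Sn²⁺).
So E°(F₂/F⁻) = E°cell + E°(Sn⁴⁺/Sn²⁺) = +2.720 + (+0.15) = +2.87 V.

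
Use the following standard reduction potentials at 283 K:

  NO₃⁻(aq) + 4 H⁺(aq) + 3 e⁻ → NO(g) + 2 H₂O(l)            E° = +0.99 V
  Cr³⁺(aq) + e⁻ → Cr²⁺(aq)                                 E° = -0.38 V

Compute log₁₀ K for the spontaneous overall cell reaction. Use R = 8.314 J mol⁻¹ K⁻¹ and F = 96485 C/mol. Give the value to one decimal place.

Cathode: NO₃⁻/NO; anode: Cr³⁺/Cr²⁺. E°cell = (+0.99) − (-0.38) = +1.37 V, with n = 3.
ΔG° = −nFE° = −RT ln K, so ln K = nFE°/(RT) = (3)(96485)(+1.37) / ((8.314)(283)) = 168.541.
log₁₀ K = 168.541 / ln 10 = 73.2.

73.2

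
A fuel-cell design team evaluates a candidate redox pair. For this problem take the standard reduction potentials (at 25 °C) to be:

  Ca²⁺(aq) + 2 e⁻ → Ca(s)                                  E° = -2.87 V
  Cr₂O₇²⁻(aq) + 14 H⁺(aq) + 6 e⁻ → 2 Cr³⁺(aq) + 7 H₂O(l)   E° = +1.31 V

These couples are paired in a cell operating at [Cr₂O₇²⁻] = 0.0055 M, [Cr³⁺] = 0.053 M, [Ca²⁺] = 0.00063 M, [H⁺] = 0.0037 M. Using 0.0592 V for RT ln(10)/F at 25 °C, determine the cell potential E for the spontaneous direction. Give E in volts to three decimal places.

Cr₂O₇²⁻/Cr³⁺ is the cathode (higher E°), Ca²⁺/Ca the anode: E°cell = +1.31 − (-2.87) = +4.18 V, n = 6.
Overall: Cr₂O₇²⁻(aq) + 14 H⁺(aq) + 3 Ca(s) → 2 Cr³⁺(aq) + 7 H₂O(l) + 3 Ca²⁺(aq)
Q = [Cr³⁺]^2·[Ca²⁺]^3 / ([Cr₂O₇²⁻]·[H⁺]^14); log Q = 24.151.
E = E° − (0.0592/n) log Q = +4.18 − (0.0592/6)(24.151) = +3.942 V.

+3.942 V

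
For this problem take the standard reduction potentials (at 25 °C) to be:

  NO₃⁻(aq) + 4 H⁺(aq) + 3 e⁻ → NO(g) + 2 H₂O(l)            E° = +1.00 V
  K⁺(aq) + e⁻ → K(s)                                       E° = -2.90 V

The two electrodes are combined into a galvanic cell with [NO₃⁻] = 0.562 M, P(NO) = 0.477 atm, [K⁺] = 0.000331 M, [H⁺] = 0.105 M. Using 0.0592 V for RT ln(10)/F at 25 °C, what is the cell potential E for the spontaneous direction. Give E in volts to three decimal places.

NO₃⁻/NO is the cathode (higher E°), K⁺/K the anode: E°cell = +1.00 − (-2.90) = +3.90 V, n = 3.
Overall: NO₃⁻(aq) + 4 H⁺(aq) + 3 K(s) → NO(g) + 2 H₂O(l) + 3 K⁺(aq)
Q = P(NO)·[K⁺]^3 / ([NO₃⁻]·[H⁺]^4); log Q = -6.596.
E = E° − (0.0592/n) log Q = +3.90 − (0.0592/3)(-6.596) = +4.030 V.

+4.030 V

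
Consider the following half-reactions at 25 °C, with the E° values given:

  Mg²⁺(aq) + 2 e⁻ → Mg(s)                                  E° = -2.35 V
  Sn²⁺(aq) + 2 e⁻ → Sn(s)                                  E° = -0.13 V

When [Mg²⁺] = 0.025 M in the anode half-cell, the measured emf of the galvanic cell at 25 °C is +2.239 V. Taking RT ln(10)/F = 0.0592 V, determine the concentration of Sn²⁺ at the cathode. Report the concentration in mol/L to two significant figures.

0.11 M

Sn²⁺/Sn is the cathode, Mg²⁺/Mg the anode: E°cell = +2.22 V, n = 2.
Overall reaction: Sn²⁺(aq) + Mg(s) → Sn(s) + Mg²⁺(aq); Q = [Mg²⁺]^1/[Sn²⁺]^1.
From E = E° − (0.0592/n) log Q: log Q = (E° − E)·n/0.0592 = (+2.22 − (+2.239))·2/0.0592 = -0.6419.
So 1·log[Sn²⁺] = 1·log(0.025) − log Q = -1.6021 − (-0.6419) = -0.9602; [Sn²⁺] = 10^(-0.9602) ≈ 0.11 M.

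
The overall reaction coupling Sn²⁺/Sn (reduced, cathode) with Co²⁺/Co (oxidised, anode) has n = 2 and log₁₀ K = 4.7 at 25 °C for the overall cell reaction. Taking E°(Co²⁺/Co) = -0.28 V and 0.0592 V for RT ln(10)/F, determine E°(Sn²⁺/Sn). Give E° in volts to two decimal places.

-0.14 V

E°cell = (0.0592/n)·log K = (0.0592/2)(4.7) = +0.139 V.
Since Sn²⁺/Sn is the cathode and Co²⁺/Co the anode, E°cell = E°(Sn²⁺/Sn) − E°(Co²⁺/Co).
So E°(Sn²⁺/Sn) = E°cell + E°(Co²⁺/Co) = +0.139 + (-0.28) = -0.14 V.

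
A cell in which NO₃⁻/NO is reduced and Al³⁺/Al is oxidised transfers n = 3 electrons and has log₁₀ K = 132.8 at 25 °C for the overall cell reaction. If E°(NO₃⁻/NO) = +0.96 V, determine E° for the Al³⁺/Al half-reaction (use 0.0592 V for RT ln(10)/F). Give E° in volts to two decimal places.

E°cell = (0.0592/n)·log K = (0.0592/3)(132.8) = +2.621 V.
Since NO₃⁻/NO is the cathode and Al³⁺/Al the anode, E°cell = E°(NO₃⁻/NO) − E°(Al³⁺/Al).
So E°(Al³⁺/Al) = E°(NO₃⁻/NO) − E°cell = (+0.96) − (+2.621) = -1.66 V.

-1.66 V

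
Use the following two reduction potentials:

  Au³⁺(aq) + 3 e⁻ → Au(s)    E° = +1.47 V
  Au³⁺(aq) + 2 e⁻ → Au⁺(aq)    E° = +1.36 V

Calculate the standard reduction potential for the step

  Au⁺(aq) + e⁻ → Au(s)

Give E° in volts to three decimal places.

+1.690 V

Sequential free energies add, so n₃E°₃ = n₁E°₁ + n₂E°₂.
With n₃ = 3, and the known step contributing 2×(+1.36) V, the unknown satisfies 1·E° = 3×(+1.47) − 2×(+1.36) = +1.690.
E° = +1.690 / 1 = +1.690 V.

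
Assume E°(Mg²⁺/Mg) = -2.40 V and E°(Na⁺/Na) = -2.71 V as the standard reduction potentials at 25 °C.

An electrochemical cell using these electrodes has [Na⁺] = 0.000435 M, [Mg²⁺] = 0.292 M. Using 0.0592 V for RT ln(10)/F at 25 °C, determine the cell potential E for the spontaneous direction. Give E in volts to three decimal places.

+0.493 V

Mg²⁺/Mg is the cathode (higher E°), Na⁺/Na the anode: E°cell = -2.40 − (-2.71) = +0.31 V, n = 2.
Overall: Mg²⁺(aq) + 2 Na(s) → Mg(s) + 2 Na⁺(aq)
Q = [Na⁺]^2 / ([Mg²⁺]); log Q = -6.188.
E = E° − (0.0592/n) log Q = +0.31 − (0.0592/2)(-6.188) = +0.493 V.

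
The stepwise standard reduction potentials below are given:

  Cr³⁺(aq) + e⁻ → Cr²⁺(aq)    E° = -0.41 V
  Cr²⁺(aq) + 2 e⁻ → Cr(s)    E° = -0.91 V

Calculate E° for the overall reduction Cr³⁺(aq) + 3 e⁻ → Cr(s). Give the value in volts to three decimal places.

Standard free energies of sequential steps add: ΔG°₃ = ΔG°₁ + ΔG°₂, so n₃E°₃ = n₁E°₁ + n₂E°₂.
E°₃ = (1×-0.41 + 2×-0.91) / 3 = (-2.230) / 3 = -0.743 V.
E° values themselves are not directly additive — weighting by electron count is essential.

-0.743 V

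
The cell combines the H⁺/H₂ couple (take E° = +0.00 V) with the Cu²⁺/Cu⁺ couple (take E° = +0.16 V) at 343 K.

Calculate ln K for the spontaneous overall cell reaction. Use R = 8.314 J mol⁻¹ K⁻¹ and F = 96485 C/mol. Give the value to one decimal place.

Cathode: Cu²⁺/Cu⁺; anode: H⁺/H₂. E°cell = (+0.16) − (+0.00) = +0.16 V, with n = 2.
ΔG° = −nFE° = −RT ln K, so ln K = nFE°/(RT) = (2)(96485)(+0.16) / ((8.314)(343)) = 10.827.

10.8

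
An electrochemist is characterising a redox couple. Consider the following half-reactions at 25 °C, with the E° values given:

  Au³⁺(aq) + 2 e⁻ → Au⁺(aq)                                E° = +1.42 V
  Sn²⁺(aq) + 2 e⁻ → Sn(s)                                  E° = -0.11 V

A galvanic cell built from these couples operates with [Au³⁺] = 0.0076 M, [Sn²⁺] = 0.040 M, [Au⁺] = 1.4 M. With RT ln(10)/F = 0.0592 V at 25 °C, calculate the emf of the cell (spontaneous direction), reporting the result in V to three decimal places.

+1.504 V

Au³⁺/Au⁺ is the cathode (higher E°), Sn²⁺/Sn the anode: E°cell = +1.42 − (-0.11) = +1.53 V, n = 2.
Overall: Au³⁺(aq) + Sn(s) → Au⁺(aq) + Sn²⁺(aq)
Q = [Au⁺]·[Sn²⁺] / ([Au³⁺]); log Q = 0.867.
E = E° − (0.0592/n) log Q = +1.53 − (0.0592/2)(0.867) = +1.504 V.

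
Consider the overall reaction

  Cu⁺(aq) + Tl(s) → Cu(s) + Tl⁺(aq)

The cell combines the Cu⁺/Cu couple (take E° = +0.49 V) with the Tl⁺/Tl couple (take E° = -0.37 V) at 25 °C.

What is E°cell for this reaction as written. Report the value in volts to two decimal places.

The Cu⁺/Cu couple has the higher reduction potential, so it is the cathode; Tl⁺/Tl is oxidised at the anode.
E°cell = E°(cathode) − E°(anode) = (+0.49) − (-0.37) = +0.86 V.

+0.86 V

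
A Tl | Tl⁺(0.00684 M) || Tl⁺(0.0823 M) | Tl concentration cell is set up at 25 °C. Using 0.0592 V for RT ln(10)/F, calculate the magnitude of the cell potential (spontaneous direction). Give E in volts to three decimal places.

+0.064 V

For a concentration cell E°cell = 0. The 0.0823 M side is the cathode (reduction is favoured where [Tl⁺] is higher).
With n = 1, E = −(0.0592/1) log([Tl⁺]ₐₙ/[Tl⁺]꜀ₐₜ) = −(0.0592/1) log(0.00684/0.0823) = −(0.0592/1)(-1.080) = +0.064 V.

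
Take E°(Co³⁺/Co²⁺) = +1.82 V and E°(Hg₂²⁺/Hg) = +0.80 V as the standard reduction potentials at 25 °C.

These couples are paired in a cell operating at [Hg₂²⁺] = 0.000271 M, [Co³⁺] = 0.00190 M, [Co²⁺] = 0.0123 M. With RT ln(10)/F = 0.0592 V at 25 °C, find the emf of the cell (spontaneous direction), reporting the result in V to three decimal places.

Co³⁺/Co²⁺ is the cathode (higher E°), Hg₂²⁺/Hg the anode: E°cell = +1.82 − (+0.80) = +1.02 V, n = 2.
Overall: 2 Co³⁺(aq) + 2 Hg(l) → 2 Co²⁺(aq) + Hg₂²⁺(aq)
Q = [Co²⁺]^2·[Hg₂²⁺] / ([Co³⁺]^2); log Q = -1.945.
E = E° − (0.0592/n) log Q = +1.02 − (0.0592/2)(-1.945) = +1.078 V.

+1.078 V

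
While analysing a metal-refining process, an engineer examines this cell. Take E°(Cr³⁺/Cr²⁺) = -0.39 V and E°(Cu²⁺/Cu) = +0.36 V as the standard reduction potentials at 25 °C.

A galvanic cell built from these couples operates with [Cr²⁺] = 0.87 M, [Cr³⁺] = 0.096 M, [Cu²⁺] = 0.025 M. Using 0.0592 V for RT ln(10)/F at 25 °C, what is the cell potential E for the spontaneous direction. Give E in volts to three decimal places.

+0.759 V

Cu²⁺/Cu is the cathode (higher E°), Cr³⁺/Cr²⁺ the anode: E°cell = +0.36 − (-0.39) = +0.75 V, n = 2.
Overall: Cu²⁺(aq) + 2 Cr²⁺(aq) → Cu(s) + 2 Cr³⁺(aq)
Q = [Cr³⁺]^2 / ([Cu²⁺]·[Cr²⁺]^2); log Q = -0.312.
E = E° − (0.0592/n) log Q = +0.75 − (0.0592/2)(-0.312) = +0.759 V.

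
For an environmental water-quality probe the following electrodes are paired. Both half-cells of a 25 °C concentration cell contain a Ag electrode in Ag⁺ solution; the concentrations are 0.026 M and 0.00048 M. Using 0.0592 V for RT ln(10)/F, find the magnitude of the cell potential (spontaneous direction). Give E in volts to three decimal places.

+0.103 V

For a concentration cell E°cell = 0. The 0.026 M side is the cathode (reduction is favoured where [Ag⁺] is higher).
With n = 1, E = −(0.0592/1) log([Ag⁺]ₐₙ/[Ag⁺]꜀ₐₜ) = −(0.0592/1) log(0.00048/0.026) = −(0.0592/1)(-1.734) = +0.103 V.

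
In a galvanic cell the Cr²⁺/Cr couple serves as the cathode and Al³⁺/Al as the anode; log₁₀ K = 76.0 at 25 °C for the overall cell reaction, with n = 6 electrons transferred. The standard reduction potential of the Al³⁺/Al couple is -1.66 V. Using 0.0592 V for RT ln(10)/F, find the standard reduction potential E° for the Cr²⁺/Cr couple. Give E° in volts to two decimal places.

E°cell = (0.0592/n)·log K = (0.0592/6)(76.0) = +0.750 V.
Since Cr²⁺/Cr is the cathode and Al³⁺/Al the anode, E°cell = E°(Cr²⁺/Cr) − E°(Al³⁺/Al).
So E°(Cr²⁺/Cr) = E°cell + E°(Al³⁺/Al) = +0.750 + (-1.66) = -0.91 V.

-0.91 V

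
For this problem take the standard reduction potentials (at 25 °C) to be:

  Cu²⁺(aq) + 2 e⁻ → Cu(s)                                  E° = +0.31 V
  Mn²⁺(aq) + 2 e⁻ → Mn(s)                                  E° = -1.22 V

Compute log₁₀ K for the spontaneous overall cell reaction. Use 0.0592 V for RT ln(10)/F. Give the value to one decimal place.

51.7

Cathode: Cu²⁺/Cu; anode: Mn²⁺/Mn. E°cell = +1.53 V, n = 2.
log K = nE°cell / 0.0592 = (2)(+1.53) / 0.0592 = 51.7.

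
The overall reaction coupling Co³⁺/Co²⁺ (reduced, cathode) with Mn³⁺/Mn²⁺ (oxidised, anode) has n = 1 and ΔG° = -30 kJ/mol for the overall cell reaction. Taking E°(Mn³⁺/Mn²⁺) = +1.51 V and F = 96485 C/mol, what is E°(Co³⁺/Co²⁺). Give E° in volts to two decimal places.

+1.82 V

E°cell = −ΔG°/(nF) = −(-30×10³)/((1)(96485)) = +0.311 V.
Since Co³⁺/Co²⁺ is the cathode and Mn³⁺/Mn²⁺ the anode, E°cell = E°(Co³⁺/Co²⁺) − E°(Mn³⁺/Mn²⁺).
So E°(Co³⁺/Co²⁺) = E°cell + E°(Mn³⁺/Mn²⁺) = +0.311 + (+1.51) = +1.82 V.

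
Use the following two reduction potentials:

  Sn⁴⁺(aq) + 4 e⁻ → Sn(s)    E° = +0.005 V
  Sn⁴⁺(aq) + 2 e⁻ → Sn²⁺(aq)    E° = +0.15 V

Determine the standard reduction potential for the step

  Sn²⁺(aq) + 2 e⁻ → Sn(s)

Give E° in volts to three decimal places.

Sequential free energies add, so n₃E°₃ = n₁E°₁ + n₂E°₂.
With n₃ = 4, and the known step contributing 2×(+0.15) V, the unknown satisfies 2·E° = 4×(+0.005) − 2×(+0.15) = -0.280.
E° = -0.280 / 2 = -0.140 V.

-0.140 V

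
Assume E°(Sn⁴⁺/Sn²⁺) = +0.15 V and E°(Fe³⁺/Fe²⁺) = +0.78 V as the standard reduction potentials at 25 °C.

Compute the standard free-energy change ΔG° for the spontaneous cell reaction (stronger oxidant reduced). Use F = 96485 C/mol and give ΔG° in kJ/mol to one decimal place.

-121.6 kJ/mol

Fe³⁺/Fe²⁺ (E° = +0.78 V) is the cathode; Sn⁴⁺/Sn²⁺ (E° = +0.15 V) is the anode, so E°cell = +0.63 V.
Balancing electrons gives n = 2 (lcm of 1 and 2).
ΔG° = −nFE° = −(2)(96485)(+0.63) = -121,571 J = -121.6 kJ/mol.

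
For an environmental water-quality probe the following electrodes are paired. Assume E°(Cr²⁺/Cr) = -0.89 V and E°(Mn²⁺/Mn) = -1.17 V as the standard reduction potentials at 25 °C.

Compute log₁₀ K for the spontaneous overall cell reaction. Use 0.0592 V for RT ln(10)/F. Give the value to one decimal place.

9.5

Cathode: Cr²⁺/Cr; anode: Mn²⁺/Mn. E°cell = +0.28 V, n = 2.
log K = nE°cell / 0.0592 = (2)(+0.28) / 0.0592 = 9.5.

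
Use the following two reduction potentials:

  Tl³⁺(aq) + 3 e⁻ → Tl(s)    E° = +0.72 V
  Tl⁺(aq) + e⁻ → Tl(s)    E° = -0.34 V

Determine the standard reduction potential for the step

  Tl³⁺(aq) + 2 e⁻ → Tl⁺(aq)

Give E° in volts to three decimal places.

Sequential free energies add, so n₃E°₃ = n₁E°₁ + n₂E°₂.
With n₃ = 3, and the known step contributing 1×(-0.34) V, the unknown satisfies 2·E° = 3×(+0.72) − 1×(-0.34) = +2.500.
E° = +2.500 / 2 = +1.250 V.

+1.250 V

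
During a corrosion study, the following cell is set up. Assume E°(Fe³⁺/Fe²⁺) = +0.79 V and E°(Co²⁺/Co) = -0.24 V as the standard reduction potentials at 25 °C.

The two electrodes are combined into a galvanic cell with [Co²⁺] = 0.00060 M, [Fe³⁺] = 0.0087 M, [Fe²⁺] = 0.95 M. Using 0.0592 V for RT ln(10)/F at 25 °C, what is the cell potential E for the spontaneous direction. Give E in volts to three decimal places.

Fe³⁺/Fe²⁺ is the cathode (higher E°), Co²⁺/Co the anode: E°cell = +0.79 − (-0.24) = +1.03 V, n = 2.
Overall: 2 Fe³⁺(aq) + Co(s) → 2 Fe²⁺(aq) + Co²⁺(aq)
Q = [Fe²⁺]^2·[Co²⁺] / ([Fe³⁺]^2); log Q = 0.855.
E = E° − (0.0592/n) log Q = +1.03 − (0.0592/2)(0.855) = +1.005 V.

+1.005 V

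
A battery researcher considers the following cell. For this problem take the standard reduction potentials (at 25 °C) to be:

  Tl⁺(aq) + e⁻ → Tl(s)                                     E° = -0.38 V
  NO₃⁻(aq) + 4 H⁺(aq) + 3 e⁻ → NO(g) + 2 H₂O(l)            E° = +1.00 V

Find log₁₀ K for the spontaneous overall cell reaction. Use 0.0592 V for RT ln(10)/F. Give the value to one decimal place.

Cathode: NO₃⁻/NO; anode: Tl⁺/Tl. E°cell = +1.38 V, n = 3.
log K = nE°cell / 0.0592 = (3)(+1.38) / 0.0592 = 69.9.

69.9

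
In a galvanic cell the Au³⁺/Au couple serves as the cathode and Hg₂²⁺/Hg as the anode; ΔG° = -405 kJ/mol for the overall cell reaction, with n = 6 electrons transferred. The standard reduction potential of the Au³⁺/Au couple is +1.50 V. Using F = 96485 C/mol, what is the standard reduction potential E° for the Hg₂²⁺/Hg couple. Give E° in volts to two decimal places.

E°cell = −ΔG°/(nF) = −(-405×10³)/((6)(96485)) = +0.700 V.
Since Au³⁺/Au is the cathode and Hg₂²⁺/Hg the anode, E°cell = E°(Au³⁺/Au) − E°(Hg₂²⁺/Hg).
So E°(Hg₂²⁺/Hg) = E°(Au³⁺/Au) − E°cell = (+1.50) − (+0.700) = +0.80 V.

+0.80 V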